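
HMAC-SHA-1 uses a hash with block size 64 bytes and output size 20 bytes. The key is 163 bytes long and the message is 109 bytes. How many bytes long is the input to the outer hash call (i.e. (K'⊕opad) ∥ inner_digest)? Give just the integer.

84

Key is 163 > 64 bytes, so it is hashed to 20 bytes then zero-padded to 64: |K'| = 64.
Outer input = (K'⊕opad) ∥ H(inner) → 64 + 20 = 84 bytes.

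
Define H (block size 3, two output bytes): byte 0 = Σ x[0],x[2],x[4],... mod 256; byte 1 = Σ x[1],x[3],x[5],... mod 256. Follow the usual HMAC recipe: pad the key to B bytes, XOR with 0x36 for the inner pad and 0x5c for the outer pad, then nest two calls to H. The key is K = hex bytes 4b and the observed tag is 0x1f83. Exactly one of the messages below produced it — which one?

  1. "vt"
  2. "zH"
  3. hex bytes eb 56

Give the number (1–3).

1

Key hex bytes 4b is 1 byte ≤ B = 3; zero-pad to 3 bytes: K' = 4b 00 00.
K' ⊕ ipad = 7d 36 36; K' ⊕ opad = 17 5c 5c.
m1: inner = H(7d 36 36 76 74) = 27 ac; tag = H(17 5c 5c 27 ac) = 1f83 ← matches
m2: inner = H(7d 36 36 7a 48) = fb b0; tag = H(17 5c 5c fb b0) = 2357
m3: inner = H(7d 36 36 eb 56) = 09 21; tag = H(17 5c 5c 09 21) = 9465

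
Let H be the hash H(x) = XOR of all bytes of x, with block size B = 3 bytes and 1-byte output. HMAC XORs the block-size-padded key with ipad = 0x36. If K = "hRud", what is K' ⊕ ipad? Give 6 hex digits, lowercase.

Key "hRud" = 68 52 75 64 is 4 bytes > B = 3, so hash it first: H(key) = 2b, then zero-pad to 3 bytes: K' = 2b 00 00.
XOR each byte with 0x36: 2b⊕36=1d, 00⊕36=36, 00⊕36=36.

1d3636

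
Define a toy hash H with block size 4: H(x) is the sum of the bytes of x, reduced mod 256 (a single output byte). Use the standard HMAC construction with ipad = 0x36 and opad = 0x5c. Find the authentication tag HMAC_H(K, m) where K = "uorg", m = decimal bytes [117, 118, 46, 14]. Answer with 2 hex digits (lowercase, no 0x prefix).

Key "uorg" = 75 6f 72 67 is exactly B = 4 bytes: K' = 75 6f 72 67.
K' ⊕ ipad = 43 59 44 51.  K' ⊕ opad = 29 33 2e 3b.
Inner input = (K'⊕ipad) ∥ m = 43 59 44 51 ∥ 75 76 2e 0e.
Inner hash: sum = 67+89+68+81+117+118+46+14 = 600; mod 256 = 88 → 58.
Outer input = (K'⊕opad) ∥ inner = 29 33 2e 3b ∥ 58.
Outer hash (tag): sum = 41+51+46+59+88 = 285; mod 256 = 29 → 1d.

1d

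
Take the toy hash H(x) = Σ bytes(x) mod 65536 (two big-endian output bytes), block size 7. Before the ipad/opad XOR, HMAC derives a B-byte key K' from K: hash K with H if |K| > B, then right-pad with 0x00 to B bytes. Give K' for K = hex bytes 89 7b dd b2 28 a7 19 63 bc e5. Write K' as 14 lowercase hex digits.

057f0000000000

|K| = 10 > B = 7, so first hash the key.
H(K): sum = 137+123+221+178+40+167+25+99+188+229 = 1407 → 05 7f.
Zero-pad H(K) = 05 7f to 7 bytes: K' = 05 7f 00 00 00 00 00.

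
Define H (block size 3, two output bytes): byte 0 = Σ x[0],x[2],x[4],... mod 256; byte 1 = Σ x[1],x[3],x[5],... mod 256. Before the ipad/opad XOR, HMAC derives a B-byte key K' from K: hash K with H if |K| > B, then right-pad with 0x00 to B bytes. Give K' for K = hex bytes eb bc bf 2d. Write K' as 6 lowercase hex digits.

aae900

|K| = 4 > B = 3, so first hash the key.
H(K): even-index sum = 426 mod 256 = 170; odd-index sum = 233 mod 256 = 233 → aa e9.
Zero-pad H(K) = aa e9 to 3 bytes: K' = aa e9 00.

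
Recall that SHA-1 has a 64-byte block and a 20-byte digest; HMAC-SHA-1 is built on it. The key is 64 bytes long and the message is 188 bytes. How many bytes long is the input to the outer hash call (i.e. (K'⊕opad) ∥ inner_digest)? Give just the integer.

84

Key is 64 ≤ 64 bytes, zero-padded: |K'| = 64.
Outer input = (K'⊕opad) ∥ H(inner) → 64 + 20 = 84 bytes.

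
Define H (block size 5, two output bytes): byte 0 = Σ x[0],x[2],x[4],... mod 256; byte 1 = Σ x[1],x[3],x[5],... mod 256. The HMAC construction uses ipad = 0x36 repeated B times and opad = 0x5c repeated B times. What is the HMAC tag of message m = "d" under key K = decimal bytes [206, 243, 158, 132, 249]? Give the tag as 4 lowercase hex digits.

d4f6

Key decimal bytes [206, 243, 158, 132, 249] = ce f3 9e 84 f9 is exactly B = 5 bytes: K' = ce f3 9e 84 f9.
K' ⊕ ipad = f8 c5 a8 b2 cf.  K' ⊕ opad = 92 af c2 d8 a5.
Inner input = (K'⊕ipad) ∥ m = f8 c5 a8 b2 cf ∥ 64.
Inner hash: even-index sum = 623 mod 256 = 111; odd-index sum = 475 mod 256 = 219 → 6f db.
Outer input = (K'⊕opad) ∥ inner = 92 af c2 d8 a5 ∥ 6f db.
Outer hash (tag): even-index sum = 724 mod 256 = 212; odd-index sum = 502 mod 256 = 246 → d4 f6.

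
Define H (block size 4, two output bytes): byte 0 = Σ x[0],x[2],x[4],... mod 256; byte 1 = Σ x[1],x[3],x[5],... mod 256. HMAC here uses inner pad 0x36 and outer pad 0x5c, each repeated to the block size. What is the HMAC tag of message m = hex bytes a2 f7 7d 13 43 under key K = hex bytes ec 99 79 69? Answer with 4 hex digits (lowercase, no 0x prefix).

Key hex bytes ec 99 79 69 is exactly B = 4 bytes: K' = ec 99 79 69.
K' ⊕ ipad = da af 4f 5f.  K' ⊕ opad = b0 c5 25 35.
Inner input = (K'⊕ipad) ∥ m = da af 4f 5f ∥ a2 f7 7d 13 43.
Inner hash: even-index sum = 651 mod 256 = 139; odd-index sum = 536 mod 256 = 24 → 8b 18.
Outer input = (K'⊕opad) ∥ inner = b0 c5 25 35 ∥ 8b 18.
Outer hash (tag): even-index sum = 352 mod 256 = 96; odd-index sum = 274 mod 256 = 18 → 60 12.

6012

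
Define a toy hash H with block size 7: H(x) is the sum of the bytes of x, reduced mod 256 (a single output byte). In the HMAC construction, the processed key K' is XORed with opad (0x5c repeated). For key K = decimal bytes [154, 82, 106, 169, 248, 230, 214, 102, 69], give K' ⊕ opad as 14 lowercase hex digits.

Key decimal bytes [154, 82, 106, 169, 248, 230, 214, 102, 69] = 9a 52 6a a9 f8 e6 d6 66 45 is 9 bytes > B = 7, so hash it first: H(key) = 5e, then zero-pad to 7 bytes: K' = 5e 00 00 00 00 00 00.
XOR each byte with 0x5c: 5e⊕5c=02, 00⊕5c=5c, 00⊕5c=5c, 00⊕5c=5c, 00⊕5c=5c, 00⊕5c=5c, 00⊕5c=5c.

025c5c5c5c5c5c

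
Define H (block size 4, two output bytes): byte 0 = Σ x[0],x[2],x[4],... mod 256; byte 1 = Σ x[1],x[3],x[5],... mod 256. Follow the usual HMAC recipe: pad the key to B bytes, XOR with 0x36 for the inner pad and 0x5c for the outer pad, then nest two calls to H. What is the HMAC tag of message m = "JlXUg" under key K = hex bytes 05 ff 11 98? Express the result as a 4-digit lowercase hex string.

Key hex bytes 05 ff 11 98 is exactly B = 4 bytes: K' = 05 ff 11 98.
K' ⊕ ipad = 33 c9 27 ae.  K' ⊕ opad = 59 a3 4d c4.
Inner input = (K'⊕ipad) ∥ m = 33 c9 27 ae ∥ 4a 6c 58 55 67.
Inner hash: even-index sum = 355 mod 256 = 99; odd-index sum = 568 mod 256 = 56 → 63 38.
Outer input = (K'⊕opad) ∥ inner = 59 a3 4d c4 ∥ 63 38.
Outer hash (tag): even-index sum = 265 mod 256 = 9; odd-index sum = 415 mod 256 = 159 → 09 9f.

099f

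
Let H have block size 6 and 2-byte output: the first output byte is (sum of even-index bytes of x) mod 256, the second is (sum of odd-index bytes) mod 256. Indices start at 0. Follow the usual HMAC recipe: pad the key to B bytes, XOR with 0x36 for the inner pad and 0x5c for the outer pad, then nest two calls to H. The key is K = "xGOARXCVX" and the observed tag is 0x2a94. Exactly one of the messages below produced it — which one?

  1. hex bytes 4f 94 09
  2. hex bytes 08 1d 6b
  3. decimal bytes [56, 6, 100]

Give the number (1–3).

Key "xGOARXCVX" = 78 47 4f 41 52 58 43 56 58 is 9 bytes > B = 6, so hash it first: H(key) = b4 36, then zero-pad to 6 bytes: K' = b4 36 00 00 00 00.
K' ⊕ ipad = 82 00 36 36 36 36; K' ⊕ opad = e8 6a 5c 5c 5c 5c.
m1: inner = H(82 00 36 36 36 36 4f 94 09) = 46 00; tag = H(e8 6a 5c 5c 5c 5c 46 00) = e622
m2: inner = H(82 00 36 36 36 36 08 1d 6b) = 61 89; tag = H(e8 6a 5c 5c 5c 5c 61 89) = 01ab
m3: inner = H(82 00 36 36 36 36 38 06 64) = 8a 72; tag = H(e8 6a 5c 5c 5c 5c 8a 72) = 2a94 ← matches

3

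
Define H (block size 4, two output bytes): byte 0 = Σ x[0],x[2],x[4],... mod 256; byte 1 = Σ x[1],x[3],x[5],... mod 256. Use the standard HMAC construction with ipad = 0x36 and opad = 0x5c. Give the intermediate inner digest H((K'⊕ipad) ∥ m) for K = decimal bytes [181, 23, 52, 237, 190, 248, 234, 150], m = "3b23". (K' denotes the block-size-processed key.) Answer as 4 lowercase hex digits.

426f

Key decimal bytes [181, 23, 52, 237, 190, 248, 234, 150] = b5 17 34 ed be f8 ea 96 is 8 bytes > B = 4, so hash it first: H(key) = 91 92, then zero-pad to 4 bytes: K' = 91 92 00 00.
K' ⊕ ipad = a7 a4 36 36.
Inner input = a7 a4 36 36 ∥ 33 62 32 33.
Inner hash: even-index sum = 322 mod 256 = 66; odd-index sum = 367 mod 256 = 111 → 42 6f.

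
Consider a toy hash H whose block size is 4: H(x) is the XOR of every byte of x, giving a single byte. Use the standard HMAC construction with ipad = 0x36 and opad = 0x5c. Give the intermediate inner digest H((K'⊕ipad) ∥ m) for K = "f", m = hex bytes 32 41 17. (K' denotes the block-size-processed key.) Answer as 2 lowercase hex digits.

Key "f" = 66 is 1 byte ≤ B = 4; zero-pad to 4 bytes: K' = 66 00 00 00.
K' ⊕ ipad = 50 36 36 36.
Inner input = 50 36 36 36 ∥ 32 41 17.
Inner hash: XOR 50⊕36⊕36⊕36⊕32⊕41⊕17 = 02.

02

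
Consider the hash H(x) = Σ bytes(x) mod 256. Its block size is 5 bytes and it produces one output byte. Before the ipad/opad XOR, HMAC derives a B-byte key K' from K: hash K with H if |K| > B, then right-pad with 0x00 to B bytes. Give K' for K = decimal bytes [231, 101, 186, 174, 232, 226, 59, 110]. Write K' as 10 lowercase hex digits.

2700000000

|K| = 8 > B = 5, so first hash the key.
H(K): sum = 231+101+186+174+232+226+59+110 = 1319; mod 256 = 39 → 27.
Zero-pad H(K) = 27 to 5 bytes: K' = 27 00 00 00 00.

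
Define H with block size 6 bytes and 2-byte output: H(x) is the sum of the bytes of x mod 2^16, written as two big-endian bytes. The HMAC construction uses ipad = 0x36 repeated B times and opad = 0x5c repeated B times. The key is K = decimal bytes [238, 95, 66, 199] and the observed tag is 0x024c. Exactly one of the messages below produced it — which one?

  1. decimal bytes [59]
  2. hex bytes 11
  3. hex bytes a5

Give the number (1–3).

2

Key decimal bytes [238, 95, 66, 199] = ee 5f 42 c7 is 4 bytes ≤ B = 6; zero-pad to 6 bytes: K' = ee 5f 42 c7 00 00.
K' ⊕ ipad = d8 69 74 f1 36 36; K' ⊕ opad = b2 03 1e 9b 5c 5c.
m1: inner = H(d8 69 74 f1 36 36 3b) = 03 4d; tag = H(b2 03 1e 9b 5c 5c 03 4d) = 0276
m2: inner = H(d8 69 74 f1 36 36 11) = 03 23; tag = H(b2 03 1e 9b 5c 5c 03 23) = 024c ← matches
m3: inner = H(d8 69 74 f1 36 36 a5) = 03 b7; tag = H(b2 03 1e 9b 5c 5c 03 b7) = 02e0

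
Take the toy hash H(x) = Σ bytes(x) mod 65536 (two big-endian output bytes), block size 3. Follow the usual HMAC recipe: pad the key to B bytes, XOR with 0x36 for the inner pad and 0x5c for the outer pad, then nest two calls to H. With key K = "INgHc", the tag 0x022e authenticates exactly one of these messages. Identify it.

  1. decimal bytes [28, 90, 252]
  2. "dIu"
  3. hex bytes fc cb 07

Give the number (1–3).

1

Key "INgHc" = 49 4e 67 48 63 is 5 bytes > B = 3, so hash it first: H(key) = 01 a9, then zero-pad to 3 bytes: K' = 01 a9 00.
K' ⊕ ipad = 37 9f 36; K' ⊕ opad = 5d f5 5c.
m1: inner = H(37 9f 36 1c 5a fc) = 02 7e; tag = H(5d f5 5c 02 7e) = 022e ← matches
m2: inner = H(37 9f 36 64 49 75) = 02 2e; tag = H(5d f5 5c 02 2e) = 01de
m3: inner = H(37 9f 36 fc cb 07) = 02 da; tag = H(5d f5 5c 02 da) = 028a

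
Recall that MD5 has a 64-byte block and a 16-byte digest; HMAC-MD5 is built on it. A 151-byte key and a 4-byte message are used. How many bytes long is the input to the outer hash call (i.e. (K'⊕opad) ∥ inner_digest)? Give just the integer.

80

Key is 151 > 64 bytes, so it is hashed to 16 bytes then zero-padded to 64: |K'| = 64.
Outer input = (K'⊕opad) ∥ H(inner) → 64 + 16 = 80 bytes.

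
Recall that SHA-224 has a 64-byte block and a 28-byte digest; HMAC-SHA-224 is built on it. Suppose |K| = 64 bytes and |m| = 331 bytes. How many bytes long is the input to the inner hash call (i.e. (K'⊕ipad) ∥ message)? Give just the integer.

Key is 64 ≤ 64 bytes, zero-padded: |K'| = 64.
Inner input = (K'⊕ipad) ∥ m → 64 + 331 = 395 bytes.

395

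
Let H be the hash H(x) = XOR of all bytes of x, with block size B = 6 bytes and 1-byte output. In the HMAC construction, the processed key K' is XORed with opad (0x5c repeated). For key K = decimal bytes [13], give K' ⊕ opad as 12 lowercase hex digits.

515c5c5c5c5c

Key decimal bytes [13] = 0d is 1 byte ≤ B = 6; zero-pad to 6 bytes: K' = 0d 00 00 00 00 00.
XOR each byte with 0x5c: 0d⊕5c=51, 00⊕5c=5c, 00⊕5c=5c, 00⊕5c=5c, 00⊕5c=5c, 00⊕5c=5c.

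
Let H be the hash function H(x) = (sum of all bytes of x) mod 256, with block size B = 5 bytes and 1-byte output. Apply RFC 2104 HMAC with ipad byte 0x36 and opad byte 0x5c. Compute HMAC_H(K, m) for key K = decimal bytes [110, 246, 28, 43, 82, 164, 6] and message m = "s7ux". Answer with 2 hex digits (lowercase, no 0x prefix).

Key decimal bytes [110, 246, 28, 43, 82, 164, 6] = 6e f6 1c 2b 52 a4 06 is 7 bytes > B = 5, so hash it first: H(key) = a7, then zero-pad to 5 bytes: K' = a7 00 00 00 00.
K' ⊕ ipad = 91 36 36 36 36.  K' ⊕ opad = fb 5c 5c 5c 5c.
Inner input = (K'⊕ipad) ∥ m = 91 36 36 36 36 ∥ 73 37 75 78.
Inner hash: sum = 145+54+54+54+54+115+55+117+120 = 768; mod 256 = 0 → 00.
Outer input = (K'⊕opad) ∥ inner = fb 5c 5c 5c 5c ∥ 00.
Outer hash (tag): sum = 251+92+92+92+92+0 = 619; mod 256 = 107 → 6b.

6b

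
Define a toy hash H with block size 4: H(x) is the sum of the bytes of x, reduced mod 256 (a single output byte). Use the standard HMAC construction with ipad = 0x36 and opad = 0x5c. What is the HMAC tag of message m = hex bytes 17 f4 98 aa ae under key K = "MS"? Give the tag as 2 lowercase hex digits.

Key "MS" = 4d 53 is 2 bytes ≤ B = 4; zero-pad to 4 bytes: K' = 4d 53 00 00.
K' ⊕ ipad = 7b 65 36 36.  K' ⊕ opad = 11 0f 5c 5c.
Inner input = (K'⊕ipad) ∥ m = 7b 65 36 36 ∥ 17 f4 98 aa ae.
Inner hash: sum = 123+101+54+54+23+244+152+170+174 = 1095; mod 256 = 71 → 47.
Outer input = (K'⊕opad) ∥ inner = 11 0f 5c 5c ∥ 47.
Outer hash (tag): sum = 17+15+92+92+71 = 287; mod 256 = 31 → 1f.

1f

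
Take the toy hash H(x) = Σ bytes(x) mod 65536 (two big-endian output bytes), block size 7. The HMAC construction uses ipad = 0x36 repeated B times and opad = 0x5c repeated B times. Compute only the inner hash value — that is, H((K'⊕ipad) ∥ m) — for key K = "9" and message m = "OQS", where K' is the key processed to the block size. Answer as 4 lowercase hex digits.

Key "9" = 39 is 1 byte ≤ B = 7; zero-pad to 7 bytes: K' = 39 00 00 00 00 00 00.
K' ⊕ ipad = 0f 36 36 36 36 36 36.
Inner input = 0f 36 36 36 36 36 36 ∥ 4f 51 53.
Inner hash: sum = 15+54+54+54+54+54+54+79+81+83 = 582 → 02 46.

0246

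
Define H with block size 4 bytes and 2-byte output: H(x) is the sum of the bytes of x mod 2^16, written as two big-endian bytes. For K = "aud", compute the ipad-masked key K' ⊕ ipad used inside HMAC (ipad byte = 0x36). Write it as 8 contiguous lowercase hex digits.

57435236

Key "aud" = 61 75 64 is 3 bytes ≤ B = 4; zero-pad to 4 bytes: K' = 61 75 64 00.
XOR each byte with 0x36: 61⊕36=57, 75⊕36=43, 64⊕36=52, 00⊕36=36.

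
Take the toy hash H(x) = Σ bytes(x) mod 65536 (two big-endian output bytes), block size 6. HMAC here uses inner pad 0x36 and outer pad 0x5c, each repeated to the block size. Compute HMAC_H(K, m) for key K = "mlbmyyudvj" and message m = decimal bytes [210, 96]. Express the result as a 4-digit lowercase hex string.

027a

Key "mlbmyyudvj" = 6d 6c 62 6d 79 79 75 64 76 6a is 10 bytes > B = 6, so hash it first: H(key) = 04 53, then zero-pad to 6 bytes: K' = 04 53 00 00 00 00.
K' ⊕ ipad = 32 65 36 36 36 36.  K' ⊕ opad = 58 0f 5c 5c 5c 5c.
Inner input = (K'⊕ipad) ∥ m = 32 65 36 36 36 36 ∥ d2 60.
Inner hash: sum = 50+101+54+54+54+54+210+96 = 673 → 02 a1.
Outer input = (K'⊕opad) ∥ inner = 58 0f 5c 5c 5c 5c ∥ 02 a1.
Outer hash (tag): sum = 88+15+92+92+92+92+2+161 = 634 → 02 7a.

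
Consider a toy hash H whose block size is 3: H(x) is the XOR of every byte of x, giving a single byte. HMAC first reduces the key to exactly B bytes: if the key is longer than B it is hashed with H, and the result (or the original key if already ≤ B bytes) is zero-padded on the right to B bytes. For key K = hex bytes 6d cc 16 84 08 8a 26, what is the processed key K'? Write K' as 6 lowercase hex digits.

970000

|K| = 7 > B = 3, so first hash the key.
H(K): XOR 6d⊕cc⊕16⊕84⊕08⊕8a⊕26 = 97.
Zero-pad H(K) = 97 to 3 bytes: K' = 97 00 00.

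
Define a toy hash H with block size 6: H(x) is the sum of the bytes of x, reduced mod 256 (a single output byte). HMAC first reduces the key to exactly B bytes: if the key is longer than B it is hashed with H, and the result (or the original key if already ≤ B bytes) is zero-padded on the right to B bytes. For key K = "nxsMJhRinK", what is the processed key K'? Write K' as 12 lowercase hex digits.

|K| = 10 > B = 6, so first hash the key.
H(K): sum = 110+120+115+77+74+104+82+105+110+75 = 972; mod 256 = 204 → cc.
Zero-pad H(K) = cc to 6 bytes: K' = cc 00 00 00 00 00.

cc0000000000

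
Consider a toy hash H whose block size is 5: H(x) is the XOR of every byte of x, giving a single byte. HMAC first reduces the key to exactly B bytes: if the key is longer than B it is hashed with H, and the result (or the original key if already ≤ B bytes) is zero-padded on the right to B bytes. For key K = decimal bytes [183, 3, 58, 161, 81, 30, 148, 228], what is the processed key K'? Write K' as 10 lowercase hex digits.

1000000000

|K| = 8 > B = 5, so first hash the key.
H(K): XOR b7⊕03⊕3a⊕a1⊕51⊕1e⊕94⊕e4 = 10.
Zero-pad H(K) = 10 to 5 bytes: K' = 10 00 00 00 00.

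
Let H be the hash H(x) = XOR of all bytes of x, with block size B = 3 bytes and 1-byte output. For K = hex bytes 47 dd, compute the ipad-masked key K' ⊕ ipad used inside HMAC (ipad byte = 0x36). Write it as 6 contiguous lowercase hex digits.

71eb36

Key hex bytes 47 dd is 2 bytes ≤ B = 3; zero-pad to 3 bytes: K' = 47 dd 00.
XOR each byte with 0x36: 47⊕36=71, dd⊕36=eb, 00⊕36=36.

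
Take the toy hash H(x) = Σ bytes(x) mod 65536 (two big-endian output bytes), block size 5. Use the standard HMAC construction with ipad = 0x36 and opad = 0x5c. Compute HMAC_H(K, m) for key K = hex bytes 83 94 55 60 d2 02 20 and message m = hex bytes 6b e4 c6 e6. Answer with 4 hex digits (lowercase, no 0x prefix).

Key hex bytes 83 94 55 60 d2 02 20 is 7 bytes > B = 5, so hash it first: H(key) = 02 c0, then zero-pad to 5 bytes: K' = 02 c0 00 00 00.
K' ⊕ ipad = 34 f6 36 36 36.  K' ⊕ opad = 5e 9c 5c 5c 5c.
Inner input = (K'⊕ipad) ∥ m = 34 f6 36 36 36 ∥ 6b e4 c6 e6.
Inner hash: sum = 52+246+54+54+54+107+228+198+230 = 1223 → 04 c7.
Outer input = (K'⊕opad) ∥ inner = 5e 9c 5c 5c 5c ∥ 04 c7.
Outer hash (tag): sum = 94+156+92+92+92+4+199 = 729 → 02 d9.

02d9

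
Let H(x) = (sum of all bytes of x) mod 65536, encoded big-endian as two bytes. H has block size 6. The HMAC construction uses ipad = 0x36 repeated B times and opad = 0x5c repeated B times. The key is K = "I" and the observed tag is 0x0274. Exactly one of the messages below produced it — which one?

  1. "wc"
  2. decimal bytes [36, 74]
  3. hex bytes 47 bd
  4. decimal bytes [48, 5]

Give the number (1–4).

Key "I" = 49 is 1 byte ≤ B = 6; zero-pad to 6 bytes: K' = 49 00 00 00 00 00.
K' ⊕ ipad = 7f 36 36 36 36 36; K' ⊕ opad = 15 5c 5c 5c 5c 5c.
m1: inner = H(7f 36 36 36 36 36 77 63) = 02 67; tag = H(15 5c 5c 5c 5c 5c 02 67) = 024a
m2: inner = H(7f 36 36 36 36 36 24 4a) = 01 fb; tag = H(15 5c 5c 5c 5c 5c 01 fb) = 02dd
m3: inner = H(7f 36 36 36 36 36 47 bd) = 02 91; tag = H(15 5c 5c 5c 5c 5c 02 91) = 0274 ← matches
m4: inner = H(7f 36 36 36 36 36 30 05) = 01 c2; tag = H(15 5c 5c 5c 5c 5c 01 c2) = 02a4

3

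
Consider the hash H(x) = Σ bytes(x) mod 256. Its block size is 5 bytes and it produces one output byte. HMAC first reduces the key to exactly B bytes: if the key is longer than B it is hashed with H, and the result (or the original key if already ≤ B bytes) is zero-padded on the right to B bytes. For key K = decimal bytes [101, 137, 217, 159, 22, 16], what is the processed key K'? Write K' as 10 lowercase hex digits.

|K| = 6 > B = 5, so first hash the key.
H(K): sum = 101+137+217+159+22+16 = 652; mod 256 = 140 → 8c.
Zero-pad H(K) = 8c to 5 bytes: K' = 8c 00 00 00 00.

8c00000000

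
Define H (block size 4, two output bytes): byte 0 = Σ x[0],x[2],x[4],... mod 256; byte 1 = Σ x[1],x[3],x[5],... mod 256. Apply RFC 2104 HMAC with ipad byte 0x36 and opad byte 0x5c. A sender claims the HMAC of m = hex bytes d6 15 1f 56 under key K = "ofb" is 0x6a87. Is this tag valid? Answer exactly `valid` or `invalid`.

Key "ofb" = 6f 66 62 is 3 bytes ≤ B = 4; zero-pad to 4 bytes: K' = 6f 66 62 00.
K' ⊕ ipad = 59 50 54 36; K' ⊕ opad = 33 3a 3e 5c.
Inner hash: even-index sum = 418 mod 256 = 162; odd-index sum = 241 mod 256 = 241 → a2 f1.
Outer hash (recomputed tag): even-index sum = 275 mod 256 = 19; odd-index sum = 391 mod 256 = 135 → 13 87.
Recomputed tag = 1387; claimed = 6a87 → mismatch.

invalid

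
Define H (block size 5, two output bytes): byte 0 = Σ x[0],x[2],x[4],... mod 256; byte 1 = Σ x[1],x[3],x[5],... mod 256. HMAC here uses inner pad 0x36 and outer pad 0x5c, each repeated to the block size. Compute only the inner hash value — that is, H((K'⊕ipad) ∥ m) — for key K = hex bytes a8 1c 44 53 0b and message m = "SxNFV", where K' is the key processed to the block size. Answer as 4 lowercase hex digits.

0b86

Key hex bytes a8 1c 44 53 0b is exactly B = 5 bytes: K' = a8 1c 44 53 0b.
K' ⊕ ipad = 9e 2a 72 65 3d.
Inner input = 9e 2a 72 65 3d ∥ 53 78 4e 46 56.
Inner hash: even-index sum = 523 mod 256 = 11; odd-index sum = 390 mod 256 = 134 → 0b 86.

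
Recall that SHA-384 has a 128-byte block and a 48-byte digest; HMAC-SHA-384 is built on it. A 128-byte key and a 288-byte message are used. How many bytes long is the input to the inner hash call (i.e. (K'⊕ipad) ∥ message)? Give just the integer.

416

Key is 128 ≤ 128 bytes, zero-padded: |K'| = 128.
Inner input = (K'⊕ipad) ∥ m → 128 + 288 = 416 bytes.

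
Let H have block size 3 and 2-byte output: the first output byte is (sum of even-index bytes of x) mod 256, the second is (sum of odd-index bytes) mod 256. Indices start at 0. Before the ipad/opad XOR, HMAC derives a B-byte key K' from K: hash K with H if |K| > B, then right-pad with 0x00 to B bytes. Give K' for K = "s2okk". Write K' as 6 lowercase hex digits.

|K| = 5 > B = 3, so first hash the key.
H(K): even-index sum = 333 mod 256 = 77; odd-index sum = 157 mod 256 = 157 → 4d 9d.
Zero-pad H(K) = 4d 9d to 3 bytes: K' = 4d 9d 00.

4d9d00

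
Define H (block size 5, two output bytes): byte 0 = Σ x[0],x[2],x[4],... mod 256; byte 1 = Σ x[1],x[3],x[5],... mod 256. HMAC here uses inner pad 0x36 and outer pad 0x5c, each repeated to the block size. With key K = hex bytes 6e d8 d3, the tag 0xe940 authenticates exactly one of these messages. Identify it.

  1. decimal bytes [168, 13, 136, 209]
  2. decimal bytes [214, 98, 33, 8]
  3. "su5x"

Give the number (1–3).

3

Key hex bytes 6e d8 d3 is 3 bytes ≤ B = 5; zero-pad to 5 bytes: K' = 6e d8 d3 00 00.
K' ⊕ ipad = 58 ee e5 36 36; K' ⊕ opad = 32 84 8f 5c 5c.
m1: inner = H(58 ee e5 36 36 a8 0d 88 d1) = 51 54; tag = H(32 84 8f 5c 5c 51 54) = 7131
m2: inner = H(58 ee e5 36 36 d6 62 21 08) = dd 1b; tag = H(32 84 8f 5c 5c dd 1b) = 38bd
m3: inner = H(58 ee e5 36 36 73 75 35 78) = 60 cc; tag = H(32 84 8f 5c 5c 60 cc) = e940 ← matches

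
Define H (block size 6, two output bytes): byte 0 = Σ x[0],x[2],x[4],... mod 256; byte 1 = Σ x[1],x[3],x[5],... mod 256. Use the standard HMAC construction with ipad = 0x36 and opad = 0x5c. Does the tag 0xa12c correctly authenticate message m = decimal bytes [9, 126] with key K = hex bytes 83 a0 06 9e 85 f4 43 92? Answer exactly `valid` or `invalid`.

valid

Key hex bytes 83 a0 06 9e 85 f4 43 92 is 8 bytes > B = 6, so hash it first: H(key) = 51 c4, then zero-pad to 6 bytes: K' = 51 c4 00 00 00 00.
K' ⊕ ipad = 67 f2 36 36 36 36; K' ⊕ opad = 0d 98 5c 5c 5c 5c.
Inner hash: even-index sum = 220 mod 256 = 220; odd-index sum = 476 mod 256 = 220 → dc dc.
Outer hash (recomputed tag): even-index sum = 417 mod 256 = 161; odd-index sum = 556 mod 256 = 44 → a1 2c.
Recomputed tag = a12c; claimed = a12c → match.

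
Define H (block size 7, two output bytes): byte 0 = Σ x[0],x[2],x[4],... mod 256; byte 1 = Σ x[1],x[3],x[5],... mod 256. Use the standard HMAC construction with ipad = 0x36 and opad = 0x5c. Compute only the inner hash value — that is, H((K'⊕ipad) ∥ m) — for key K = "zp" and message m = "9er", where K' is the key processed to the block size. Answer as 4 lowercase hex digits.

Key "zp" = 7a 70 is 2 bytes ≤ B = 7; zero-pad to 7 bytes: K' = 7a 70 00 00 00 00 00.
K' ⊕ ipad = 4c 46 36 36 36 36 36.
Inner input = 4c 46 36 36 36 36 36 ∥ 39 65 72.
Inner hash: even-index sum = 339 mod 256 = 83; odd-index sum = 349 mod 256 = 93 → 53 5d.

535d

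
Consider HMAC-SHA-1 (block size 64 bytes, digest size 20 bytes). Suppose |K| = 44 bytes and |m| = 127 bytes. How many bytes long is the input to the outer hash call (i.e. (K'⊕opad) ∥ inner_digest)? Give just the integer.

84

Key is 44 ≤ 64 bytes, zero-padded: |K'| = 64.
Outer input = (K'⊕opad) ∥ H(inner) → 64 + 20 = 84 bytes.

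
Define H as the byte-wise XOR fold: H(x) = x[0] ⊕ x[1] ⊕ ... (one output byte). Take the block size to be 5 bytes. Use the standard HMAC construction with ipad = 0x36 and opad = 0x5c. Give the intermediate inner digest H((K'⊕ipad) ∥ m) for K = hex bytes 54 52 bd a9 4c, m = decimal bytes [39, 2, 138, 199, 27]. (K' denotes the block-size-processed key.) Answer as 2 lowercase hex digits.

Key hex bytes 54 52 bd a9 4c is exactly B = 5 bytes: K' = 54 52 bd a9 4c.
K' ⊕ ipad = 62 64 8b 9f 7a.
Inner input = 62 64 8b 9f 7a ∥ 27 02 8a c7 1b.
Inner hash: XOR 62⊕64⊕8b⊕9f⊕7a⊕27⊕02⊕8a⊕c7⊕1b = 1b.

1b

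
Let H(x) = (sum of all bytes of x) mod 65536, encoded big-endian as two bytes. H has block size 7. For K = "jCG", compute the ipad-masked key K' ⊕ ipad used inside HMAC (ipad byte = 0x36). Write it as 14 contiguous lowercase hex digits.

5c757136363636

Key "jCG" = 6a 43 47 is 3 bytes ≤ B = 7; zero-pad to 7 bytes: K' = 6a 43 47 00 00 00 00.
XOR each byte with 0x36: 6a⊕36=5c, 43⊕36=75, 47⊕36=71, 00⊕36=36, 00⊕36=36, 00⊕36=36, 00⊕36=36.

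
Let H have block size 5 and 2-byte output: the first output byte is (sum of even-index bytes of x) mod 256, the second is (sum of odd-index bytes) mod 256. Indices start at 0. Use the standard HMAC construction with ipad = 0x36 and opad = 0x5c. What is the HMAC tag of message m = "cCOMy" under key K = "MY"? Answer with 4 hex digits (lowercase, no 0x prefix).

99d8

Key "MY" = 4d 59 is 2 bytes ≤ B = 5; zero-pad to 5 bytes: K' = 4d 59 00 00 00.
K' ⊕ ipad = 7b 6f 36 36 36.  K' ⊕ opad = 11 05 5c 5c 5c.
Inner input = (K'⊕ipad) ∥ m = 7b 6f 36 36 36 ∥ 63 43 4f 4d 79.
Inner hash: even-index sum = 375 mod 256 = 119; odd-index sum = 464 mod 256 = 208 → 77 d0.
Outer input = (K'⊕opad) ∥ inner = 11 05 5c 5c 5c ∥ 77 d0.
Outer hash (tag): even-index sum = 409 mod 256 = 153; odd-index sum = 216 mod 256 = 216 → 99 d8.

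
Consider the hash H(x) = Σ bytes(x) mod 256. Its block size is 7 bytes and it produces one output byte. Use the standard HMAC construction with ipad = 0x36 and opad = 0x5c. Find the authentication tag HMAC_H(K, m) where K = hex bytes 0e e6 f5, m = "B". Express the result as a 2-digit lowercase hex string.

Key hex bytes 0e e6 f5 is 3 bytes ≤ B = 7; zero-pad to 7 bytes: K' = 0e e6 f5 00 00 00 00.
K' ⊕ ipad = 38 d0 c3 36 36 36 36.  K' ⊕ opad = 52 ba a9 5c 5c 5c 5c.
Inner input = (K'⊕ipad) ∥ m = 38 d0 c3 36 36 36 36 ∥ 42.
Inner hash: sum = 56+208+195+54+54+54+54+66 = 741; mod 256 = 229 → e5.
Outer input = (K'⊕opad) ∥ inner = 52 ba a9 5c 5c 5c 5c ∥ e5.
Outer hash (tag): sum = 82+186+169+92+92+92+92+229 = 1034; mod 256 = 10 → 0a.

0a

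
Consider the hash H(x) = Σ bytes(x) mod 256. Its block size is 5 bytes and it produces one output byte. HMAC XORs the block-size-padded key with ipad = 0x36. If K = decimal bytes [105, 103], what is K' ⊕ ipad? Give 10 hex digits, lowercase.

5f51363636

Key decimal bytes [105, 103] = 69 67 is 2 bytes ≤ B = 5; zero-pad to 5 bytes: K' = 69 67 00 00 00.
XOR each byte with 0x36: 69⊕36=5f, 67⊕36=51, 00⊕36=36, 00⊕36=36, 00⊕36=36.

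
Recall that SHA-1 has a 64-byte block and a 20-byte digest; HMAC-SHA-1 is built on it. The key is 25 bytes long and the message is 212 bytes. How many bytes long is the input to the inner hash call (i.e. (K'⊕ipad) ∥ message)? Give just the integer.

Key is 25 ≤ 64 bytes, zero-padded: |K'| = 64.
Inner input = (K'⊕ipad) ∥ m → 64 + 212 = 276 bytes.

276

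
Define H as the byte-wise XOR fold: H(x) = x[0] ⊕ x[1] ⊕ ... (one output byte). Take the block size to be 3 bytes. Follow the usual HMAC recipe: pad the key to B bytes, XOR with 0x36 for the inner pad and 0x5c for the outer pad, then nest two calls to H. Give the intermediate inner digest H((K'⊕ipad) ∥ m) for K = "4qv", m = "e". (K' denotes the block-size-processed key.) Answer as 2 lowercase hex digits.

Key "4qv" = 34 71 76 is exactly B = 3 bytes: K' = 34 71 76.
K' ⊕ ipad = 02 47 40.
Inner input = 02 47 40 ∥ 65.
Inner hash: XOR 02⊕47⊕40⊕65 = 60.

60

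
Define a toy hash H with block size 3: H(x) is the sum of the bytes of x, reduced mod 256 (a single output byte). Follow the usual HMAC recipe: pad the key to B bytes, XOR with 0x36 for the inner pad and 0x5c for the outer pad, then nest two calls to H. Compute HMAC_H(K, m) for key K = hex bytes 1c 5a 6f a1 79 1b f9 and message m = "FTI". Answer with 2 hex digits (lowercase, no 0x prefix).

Key hex bytes 1c 5a 6f a1 79 1b f9 is 7 bytes > B = 3, so hash it first: H(key) = 13, then zero-pad to 3 bytes: K' = 13 00 00.
K' ⊕ ipad = 25 36 36.  K' ⊕ opad = 4f 5c 5c.
Inner input = (K'⊕ipad) ∥ m = 25 36 36 ∥ 46 54 49.
Inner hash: sum = 37+54+54+70+84+73 = 372; mod 256 = 116 → 74.
Outer input = (K'⊕opad) ∥ inner = 4f 5c 5c ∥ 74.
Outer hash (tag): sum = 79+92+92+116 = 379; mod 256 = 123 → 7b.

7b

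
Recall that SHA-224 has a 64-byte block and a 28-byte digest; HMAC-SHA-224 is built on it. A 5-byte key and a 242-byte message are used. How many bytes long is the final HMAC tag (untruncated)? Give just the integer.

28

The tag is one SHA-224 digest: 28 bytes.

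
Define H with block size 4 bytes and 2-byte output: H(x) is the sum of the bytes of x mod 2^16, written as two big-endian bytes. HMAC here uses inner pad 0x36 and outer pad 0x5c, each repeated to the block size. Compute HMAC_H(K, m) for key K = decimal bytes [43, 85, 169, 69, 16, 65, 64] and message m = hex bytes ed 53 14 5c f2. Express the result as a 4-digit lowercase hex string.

Key decimal bytes [43, 85, 169, 69, 16, 65, 64] = 2b 55 a9 45 10 41 40 is 7 bytes > B = 4, so hash it first: H(key) = 01 ff, then zero-pad to 4 bytes: K' = 01 ff 00 00.
K' ⊕ ipad = 37 c9 36 36.  K' ⊕ opad = 5d a3 5c 5c.
Inner input = (K'⊕ipad) ∥ m = 37 c9 36 36 ∥ ed 53 14 5c f2.
Inner hash: sum = 55+201+54+54+237+83+20+92+242 = 1038 → 04 0e.
Outer input = (K'⊕opad) ∥ inner = 5d a3 5c 5c ∥ 04 0e.
Outer hash (tag): sum = 93+163+92+92+4+14 = 458 → 01 ca.

01ca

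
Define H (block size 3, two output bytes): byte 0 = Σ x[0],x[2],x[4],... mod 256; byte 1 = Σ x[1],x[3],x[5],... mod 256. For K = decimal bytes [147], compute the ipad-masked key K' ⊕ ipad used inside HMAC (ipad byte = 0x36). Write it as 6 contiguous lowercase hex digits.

Key decimal bytes [147] = 93 is 1 byte ≤ B = 3; zero-pad to 3 bytes: K' = 93 00 00.
XOR each byte with 0x36: 93⊕36=a5, 00⊕36=36, 00⊕36=36.

a53636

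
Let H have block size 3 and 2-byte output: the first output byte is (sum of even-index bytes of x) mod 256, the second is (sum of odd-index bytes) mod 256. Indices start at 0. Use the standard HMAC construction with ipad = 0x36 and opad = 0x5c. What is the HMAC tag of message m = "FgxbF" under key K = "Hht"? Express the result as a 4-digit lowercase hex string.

Key "Hht" = 48 68 74 is exactly B = 3 bytes: K' = 48 68 74.
K' ⊕ ipad = 7e 5e 42.  K' ⊕ opad = 14 34 28.
Inner input = (K'⊕ipad) ∥ m = 7e 5e 42 ∥ 46 67 78 62 46.
Inner hash: even-index sum = 393 mod 256 = 137; odd-index sum = 354 mod 256 = 98 → 89 62.
Outer input = (K'⊕opad) ∥ inner = 14 34 28 ∥ 89 62.
Outer hash (tag): even-index sum = 158 mod 256 = 158; odd-index sum = 189 mod 256 = 189 → 9e bd.

9ebd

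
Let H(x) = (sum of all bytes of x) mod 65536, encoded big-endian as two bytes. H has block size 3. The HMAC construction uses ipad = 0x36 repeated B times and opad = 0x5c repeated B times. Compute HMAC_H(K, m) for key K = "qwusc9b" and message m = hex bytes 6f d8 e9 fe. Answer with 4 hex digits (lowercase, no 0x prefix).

01e0

Key "qwusc9b" = 71 77 75 73 63 39 62 is 7 bytes > B = 3, so hash it first: H(key) = 02 ce, then zero-pad to 3 bytes: K' = 02 ce 00.
K' ⊕ ipad = 34 f8 36.  K' ⊕ opad = 5e 92 5c.
Inner input = (K'⊕ipad) ∥ m = 34 f8 36 ∥ 6f d8 e9 fe.
Inner hash: sum = 52+248+54+111+216+233+254 = 1168 → 04 90.
Outer input = (K'⊕opad) ∥ inner = 5e 92 5c ∥ 04 90.
Outer hash (tag): sum = 94+146+92+4+144 = 480 → 01 e0.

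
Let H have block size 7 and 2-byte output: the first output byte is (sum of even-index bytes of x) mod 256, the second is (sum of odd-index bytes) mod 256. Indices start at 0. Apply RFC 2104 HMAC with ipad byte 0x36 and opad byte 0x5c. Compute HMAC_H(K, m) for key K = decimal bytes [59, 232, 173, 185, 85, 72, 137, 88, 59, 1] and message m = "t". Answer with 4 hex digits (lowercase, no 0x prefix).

c5af

Key decimal bytes [59, 232, 173, 185, 85, 72, 137, 88, 59, 1] = 3b e8 ad b9 55 48 89 58 3b 01 is 10 bytes > B = 7, so hash it first: H(key) = 01 42, then zero-pad to 7 bytes: K' = 01 42 00 00 00 00 00.
K' ⊕ ipad = 37 74 36 36 36 36 36.  K' ⊕ opad = 5d 1e 5c 5c 5c 5c 5c.
Inner input = (K'⊕ipad) ∥ m = 37 74 36 36 36 36 36 ∥ 74.
Inner hash: even-index sum = 217 mod 256 = 217; odd-index sum = 340 mod 256 = 84 → d9 54.
Outer input = (K'⊕opad) ∥ inner = 5d 1e 5c 5c 5c 5c 5c ∥ d9 54.
Outer hash (tag): even-index sum = 453 mod 256 = 197; odd-index sum = 431 mod 256 = 175 → c5 af.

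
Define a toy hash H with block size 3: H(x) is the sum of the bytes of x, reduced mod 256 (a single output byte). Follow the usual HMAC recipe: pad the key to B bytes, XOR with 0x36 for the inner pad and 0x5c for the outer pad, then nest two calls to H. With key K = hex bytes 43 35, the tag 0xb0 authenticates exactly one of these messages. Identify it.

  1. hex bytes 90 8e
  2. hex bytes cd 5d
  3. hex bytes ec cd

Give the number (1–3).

1

Key hex bytes 43 35 is 2 bytes ≤ B = 3; zero-pad to 3 bytes: K' = 43 35 00.
K' ⊕ ipad = 75 03 36; K' ⊕ opad = 1f 69 5c.
m1: inner = H(75 03 36 90 8e) = cc; tag = H(1f 69 5c cc) = b0 ← matches
m2: inner = H(75 03 36 cd 5d) = d8; tag = H(1f 69 5c d8) = bc
m3: inner = H(75 03 36 ec cd) = 67; tag = H(1f 69 5c 67) = 4b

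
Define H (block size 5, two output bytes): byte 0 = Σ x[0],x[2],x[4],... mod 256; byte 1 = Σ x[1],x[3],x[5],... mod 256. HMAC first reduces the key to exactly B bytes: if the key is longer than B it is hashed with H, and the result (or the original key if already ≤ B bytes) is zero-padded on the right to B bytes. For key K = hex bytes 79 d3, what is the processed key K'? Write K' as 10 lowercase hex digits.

Key hex bytes 79 d3 is 2 bytes ≤ B = 5; zero-pad to 5 bytes: K' = 79 d3 00 00 00.

79d3000000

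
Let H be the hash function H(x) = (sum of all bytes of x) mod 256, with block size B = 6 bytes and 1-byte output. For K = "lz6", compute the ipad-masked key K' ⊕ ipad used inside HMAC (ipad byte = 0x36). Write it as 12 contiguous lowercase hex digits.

5a4c00363636

Key "lz6" = 6c 7a 36 is 3 bytes ≤ B = 6; zero-pad to 6 bytes: K' = 6c 7a 36 00 00 00.
XOR each byte with 0x36: 6c⊕36=5a, 7a⊕36=4c, 36⊕36=00, 00⊕36=36, 00⊕36=36, 00⊕36=36.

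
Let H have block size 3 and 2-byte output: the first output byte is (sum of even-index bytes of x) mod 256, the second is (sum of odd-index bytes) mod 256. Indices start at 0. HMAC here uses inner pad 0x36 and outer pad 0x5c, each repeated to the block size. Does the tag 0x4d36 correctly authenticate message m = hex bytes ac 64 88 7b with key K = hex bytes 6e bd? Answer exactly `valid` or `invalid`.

invalid

Key hex bytes 6e bd is 2 bytes ≤ B = 3; zero-pad to 3 bytes: K' = 6e bd 00.
K' ⊕ ipad = 58 8b 36; K' ⊕ opad = 32 e1 5c.
Inner hash: even-index sum = 365 mod 256 = 109; odd-index sum = 447 mod 256 = 191 → 6d bf.
Outer hash (recomputed tag): even-index sum = 333 mod 256 = 77; odd-index sum = 334 mod 256 = 78 → 4d 4e.
Recomputed tag = 4d4e; claimed = 4d36 → mismatch.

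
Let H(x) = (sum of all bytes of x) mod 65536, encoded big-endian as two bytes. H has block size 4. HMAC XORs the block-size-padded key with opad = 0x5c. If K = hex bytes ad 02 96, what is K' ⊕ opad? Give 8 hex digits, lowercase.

f15eca5c

Key hex bytes ad 02 96 is 3 bytes ≤ B = 4; zero-pad to 4 bytes: K' = ad 02 96 00.
XOR each byte with 0x5c: ad⊕5c=f1, 02⊕5c=5e, 96⊕5c=ca, 00⊕5c=5c.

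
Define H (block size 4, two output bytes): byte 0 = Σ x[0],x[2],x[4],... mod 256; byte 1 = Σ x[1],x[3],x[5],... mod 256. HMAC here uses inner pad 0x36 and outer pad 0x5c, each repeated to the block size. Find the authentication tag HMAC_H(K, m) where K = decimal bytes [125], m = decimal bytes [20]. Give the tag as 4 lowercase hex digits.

Key decimal bytes [125] = 7d is 1 byte ≤ B = 4; zero-pad to 4 bytes: K' = 7d 00 00 00.
K' ⊕ ipad = 4b 36 36 36.  K' ⊕ opad = 21 5c 5c 5c.
Inner input = (K'⊕ipad) ∥ m = 4b 36 36 36 ∥ 14.
Inner hash: even-index sum = 149 mod 256 = 149; odd-index sum = 108 mod 256 = 108 → 95 6c.
Outer input = (K'⊕opad) ∥ inner = 21 5c 5c 5c ∥ 95 6c.
Outer hash (tag): even-index sum = 274 mod 256 = 18; odd-index sum = 292 mod 256 = 36 → 12 24.

1224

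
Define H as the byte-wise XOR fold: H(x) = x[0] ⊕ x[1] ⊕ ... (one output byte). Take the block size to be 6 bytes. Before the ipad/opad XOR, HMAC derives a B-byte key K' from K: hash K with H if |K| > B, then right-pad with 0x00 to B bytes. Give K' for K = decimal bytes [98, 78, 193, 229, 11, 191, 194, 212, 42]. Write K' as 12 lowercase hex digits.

800000000000

|K| = 9 > B = 6, so first hash the key.
H(K): XOR 62⊕4e⊕c1⊕e5⊕0b⊕bf⊕c2⊕d4⊕2a = 80.
Zero-pad H(K) = 80 to 6 bytes: K' = 80 00 00 00 00 00.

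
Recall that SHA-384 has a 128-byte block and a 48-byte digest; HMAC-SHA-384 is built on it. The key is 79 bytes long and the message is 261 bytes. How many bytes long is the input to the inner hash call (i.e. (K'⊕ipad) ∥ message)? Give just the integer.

Key is 79 ≤ 128 bytes, zero-padded: |K'| = 128.
Inner input = (K'⊕ipad) ∥ m → 128 + 261 = 389 bytes.

389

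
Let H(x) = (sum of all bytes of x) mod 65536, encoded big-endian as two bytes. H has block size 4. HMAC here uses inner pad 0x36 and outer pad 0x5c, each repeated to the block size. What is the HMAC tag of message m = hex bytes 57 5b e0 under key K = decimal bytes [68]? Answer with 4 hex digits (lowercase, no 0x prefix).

Key decimal bytes [68] = 44 is 1 byte ≤ B = 4; zero-pad to 4 bytes: K' = 44 00 00 00.
K' ⊕ ipad = 72 36 36 36.  K' ⊕ opad = 18 5c 5c 5c.
Inner input = (K'⊕ipad) ∥ m = 72 36 36 36 ∥ 57 5b e0.
Inner hash: sum = 114+54+54+54+87+91+224 = 678 → 02 a6.
Outer input = (K'⊕opad) ∥ inner = 18 5c 5c 5c ∥ 02 a6.
Outer hash (tag): sum = 24+92+92+92+2+166 = 468 → 01 d4.

01d4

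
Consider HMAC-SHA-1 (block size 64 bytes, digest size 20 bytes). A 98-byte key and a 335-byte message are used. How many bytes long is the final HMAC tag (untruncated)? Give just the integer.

20

The tag is one SHA-1 digest: 20 bytes.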